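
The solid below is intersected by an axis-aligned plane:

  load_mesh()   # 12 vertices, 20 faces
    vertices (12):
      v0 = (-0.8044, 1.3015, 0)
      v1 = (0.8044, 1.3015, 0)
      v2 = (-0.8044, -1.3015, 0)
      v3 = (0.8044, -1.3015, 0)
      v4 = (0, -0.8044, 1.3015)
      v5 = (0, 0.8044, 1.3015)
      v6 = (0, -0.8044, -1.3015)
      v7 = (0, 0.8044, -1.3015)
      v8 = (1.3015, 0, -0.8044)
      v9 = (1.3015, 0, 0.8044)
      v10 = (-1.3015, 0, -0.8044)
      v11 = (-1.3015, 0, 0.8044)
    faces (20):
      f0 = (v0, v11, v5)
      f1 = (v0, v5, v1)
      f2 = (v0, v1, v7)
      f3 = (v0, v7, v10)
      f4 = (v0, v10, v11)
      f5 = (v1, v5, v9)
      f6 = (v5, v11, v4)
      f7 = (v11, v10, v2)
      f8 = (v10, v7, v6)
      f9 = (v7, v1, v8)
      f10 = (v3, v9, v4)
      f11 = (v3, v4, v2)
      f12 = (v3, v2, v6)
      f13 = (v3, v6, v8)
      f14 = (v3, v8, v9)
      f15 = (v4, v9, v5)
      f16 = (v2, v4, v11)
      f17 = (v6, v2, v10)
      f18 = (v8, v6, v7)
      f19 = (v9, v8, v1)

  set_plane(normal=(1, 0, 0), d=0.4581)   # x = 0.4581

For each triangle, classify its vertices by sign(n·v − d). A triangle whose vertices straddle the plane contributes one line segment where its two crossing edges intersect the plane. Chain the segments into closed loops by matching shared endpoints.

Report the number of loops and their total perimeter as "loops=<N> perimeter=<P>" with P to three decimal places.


Straddling triangles (10 of 20):
  (v0,v5,v1) [--+] → (0.4581, 1.08749, 0.560305)–(0.4581, 1.3015, 0)  len=0.5998
  (v0,v1,v7) [-+-] → (0.4581, 1.3015, 0)–(0.4581, 1.08749, -0.560305)  len=0.5998
  (v1,v5,v9) [+-+] → (0.4581, 1.08749, 0.560305)–(0.4581, 0.521269, 1.12653)  len=0.8008
  (v7,v1,v8) [-++] → (0.4581, 1.08749, -0.560305)–(0.4581, 0.521269, -1.12653)  len=0.8008
  (v3,v9,v4) [++-] → (0.4581, -0.521269, 1.12653)–(0.4581, -1.08749, 0.560305)  len=0.8008
  (v3,v4,v2) [+--] → (0.4581, -1.08749, 0.560305)–(0.4581, -1.3015, 0)  len=0.5998
  (v3,v2,v6) [+--] → (0.4581, -1.3015, 0)–(0.4581, -1.08749, -0.560305)  len=0.5998
  (v3,v6,v8) [+-+] → (0.4581, -1.08749, -0.560305)–(0.4581, -0.521269, -1.12653)  len=0.8008
  (v4,v9,v5) [-+-] → (0.4581, -0.521269, 1.12653)–(0.4581, 0.521269, 1.12653)  len=1.0425
  (v8,v6,v7) [+--] → (0.4581, -0.521269, -1.12653)–(0.4581, 0.521269, -1.12653)  len=1.0425

Chained into 1 loop(s):
  loop 1: 10 segments, perimeter = 7.6873
Total perimeter = 7.687

loops=1 perimeter=7.687


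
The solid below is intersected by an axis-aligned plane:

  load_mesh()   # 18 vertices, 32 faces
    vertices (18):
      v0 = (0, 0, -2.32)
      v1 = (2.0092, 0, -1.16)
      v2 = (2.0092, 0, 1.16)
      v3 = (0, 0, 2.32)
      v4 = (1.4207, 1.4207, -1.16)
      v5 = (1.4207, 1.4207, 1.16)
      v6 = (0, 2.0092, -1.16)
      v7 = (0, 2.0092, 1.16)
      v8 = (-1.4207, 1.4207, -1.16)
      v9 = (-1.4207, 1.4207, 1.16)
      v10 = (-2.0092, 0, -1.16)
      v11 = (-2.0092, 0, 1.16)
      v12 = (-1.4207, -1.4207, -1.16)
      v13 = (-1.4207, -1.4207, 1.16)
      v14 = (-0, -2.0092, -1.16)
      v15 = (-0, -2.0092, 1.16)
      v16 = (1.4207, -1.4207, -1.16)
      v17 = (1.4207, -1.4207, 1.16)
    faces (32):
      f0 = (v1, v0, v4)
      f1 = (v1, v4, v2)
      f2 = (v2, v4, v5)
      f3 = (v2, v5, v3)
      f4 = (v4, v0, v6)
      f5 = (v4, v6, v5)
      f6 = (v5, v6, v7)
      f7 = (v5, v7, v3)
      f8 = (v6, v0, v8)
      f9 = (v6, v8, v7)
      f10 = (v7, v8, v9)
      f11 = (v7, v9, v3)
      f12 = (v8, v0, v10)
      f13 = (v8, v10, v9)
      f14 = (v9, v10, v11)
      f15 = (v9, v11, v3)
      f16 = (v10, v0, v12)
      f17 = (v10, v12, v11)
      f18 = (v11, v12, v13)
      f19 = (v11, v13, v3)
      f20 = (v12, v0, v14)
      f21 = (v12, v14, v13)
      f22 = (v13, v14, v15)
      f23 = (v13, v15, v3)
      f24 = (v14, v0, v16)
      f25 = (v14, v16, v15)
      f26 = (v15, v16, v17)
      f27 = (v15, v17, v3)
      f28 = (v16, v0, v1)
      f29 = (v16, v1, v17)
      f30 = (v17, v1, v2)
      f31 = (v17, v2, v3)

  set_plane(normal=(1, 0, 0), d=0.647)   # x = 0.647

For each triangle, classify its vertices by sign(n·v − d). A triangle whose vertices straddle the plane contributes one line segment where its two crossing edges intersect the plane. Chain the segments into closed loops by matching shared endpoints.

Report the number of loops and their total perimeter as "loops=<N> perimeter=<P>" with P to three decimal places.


loops=1 perimeter=12.355

Straddling triangles (12 of 32):
  (v1,v0,v4) [+-+] → (0.647, 0, -1.94646)–(0.647, 0.647, -1.79173)  len=0.6652
  (v2,v5,v3) [++-] → (0.647, 0.647, 1.79173)–(0.647, 0, 1.94646)  len=0.6652
  (v4,v0,v6) [+--] → (0.647, 0.647, -1.79173)–(0.647, 1.74119, -1.16)  len=1.2635
  (v4,v6,v5) [+-+] → (0.647, 1.74119, -1.16)–(0.647, 1.74119, -0.10345)  len=1.0565
  (v5,v6,v7) [+--] → (0.647, 1.74119, -0.10345)–(0.647, 1.74119, 1.16)  len=1.2635
  (v5,v7,v3) [+--] → (0.647, 1.74119, 1.16)–(0.647, 0.647, 1.79173)  len=1.2635
  (v14,v0,v16) [--+] → (0.647, -0.647, -1.79173)–(0.647, -1.74119, -1.16)  len=1.2635
  (v14,v16,v15) [-+-] → (0.647, -1.74119, -1.16)–(0.647, -1.74119, 0.10345)  len=1.2635
  (v15,v16,v17) [-++] → (0.647, -1.74119, 0.10345)–(0.647, -1.74119, 1.16)  len=1.0565
  (v15,v17,v3) [-+-] → (0.647, -1.74119, 1.16)–(0.647, -0.647, 1.79173)  len=1.2635
  (v16,v0,v1) [+-+] → (0.647, -0.647, -1.79173)–(0.647, 0, -1.94646)  len=0.6652
  (v17,v2,v3) [++-] → (0.647, 0, 1.94646)–(0.647, -0.647, 1.79173)  len=0.6652

Chained into 1 loop(s):
  loop 1: 12 segments, perimeter = 12.3548
Total perimeter = 12.355


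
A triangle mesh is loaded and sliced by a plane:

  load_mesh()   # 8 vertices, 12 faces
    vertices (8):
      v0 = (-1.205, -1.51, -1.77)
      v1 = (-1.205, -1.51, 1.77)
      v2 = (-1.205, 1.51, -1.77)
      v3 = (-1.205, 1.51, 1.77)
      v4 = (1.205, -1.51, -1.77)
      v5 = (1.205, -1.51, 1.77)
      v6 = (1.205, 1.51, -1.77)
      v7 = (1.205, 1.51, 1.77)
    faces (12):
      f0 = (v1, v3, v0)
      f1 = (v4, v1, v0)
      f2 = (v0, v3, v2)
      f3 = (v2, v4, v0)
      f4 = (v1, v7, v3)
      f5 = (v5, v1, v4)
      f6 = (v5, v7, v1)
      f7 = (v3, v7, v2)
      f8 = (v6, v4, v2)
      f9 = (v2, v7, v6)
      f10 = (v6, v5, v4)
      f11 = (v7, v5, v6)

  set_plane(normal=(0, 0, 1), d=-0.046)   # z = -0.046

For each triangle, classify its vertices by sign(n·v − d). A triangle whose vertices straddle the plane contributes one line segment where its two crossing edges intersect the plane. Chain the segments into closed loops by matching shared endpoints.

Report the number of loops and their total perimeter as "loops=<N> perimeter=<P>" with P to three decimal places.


loops=1 perimeter=10.860

Straddling triangles (8 of 12):
  (v1,v3,v0) [++-] → (-1.205, -0.0392429, -0.046)–(-1.205, -1.51, -0.046)  len=1.4708
  (v4,v1,v0) [-+-] → (0.0313164, -1.51, -0.046)–(-1.205, -1.51, -0.046)  len=1.2363
  (v0,v3,v2) [-+-] → (-1.205, -0.0392429, -0.046)–(-1.205, 1.51, -0.046)  len=1.5492
  (v5,v1,v4) [++-] → (0.0313164, -1.51, -0.046)–(1.205, -1.51, -0.046)  len=1.1737
  (v3,v7,v2) [++-] → (-0.0313164, 1.51, -0.046)–(-1.205, 1.51, -0.046)  len=1.1737
  (v2,v7,v6) [-+-] → (-0.0313164, 1.51, -0.046)–(1.205, 1.51, -0.046)  len=1.2363
  (v6,v5,v4) [-+-] → (1.205, 0.0392429, -0.046)–(1.205, -1.51, -0.046)  len=1.5492
  (v7,v5,v6) [++-] → (1.205, 0.0392429, -0.046)–(1.205, 1.51, -0.046)  len=1.4708

Chained into 1 loop(s):
  loop 1: 8 segments, perimeter = 10.8600
Total perimeter = 10.860


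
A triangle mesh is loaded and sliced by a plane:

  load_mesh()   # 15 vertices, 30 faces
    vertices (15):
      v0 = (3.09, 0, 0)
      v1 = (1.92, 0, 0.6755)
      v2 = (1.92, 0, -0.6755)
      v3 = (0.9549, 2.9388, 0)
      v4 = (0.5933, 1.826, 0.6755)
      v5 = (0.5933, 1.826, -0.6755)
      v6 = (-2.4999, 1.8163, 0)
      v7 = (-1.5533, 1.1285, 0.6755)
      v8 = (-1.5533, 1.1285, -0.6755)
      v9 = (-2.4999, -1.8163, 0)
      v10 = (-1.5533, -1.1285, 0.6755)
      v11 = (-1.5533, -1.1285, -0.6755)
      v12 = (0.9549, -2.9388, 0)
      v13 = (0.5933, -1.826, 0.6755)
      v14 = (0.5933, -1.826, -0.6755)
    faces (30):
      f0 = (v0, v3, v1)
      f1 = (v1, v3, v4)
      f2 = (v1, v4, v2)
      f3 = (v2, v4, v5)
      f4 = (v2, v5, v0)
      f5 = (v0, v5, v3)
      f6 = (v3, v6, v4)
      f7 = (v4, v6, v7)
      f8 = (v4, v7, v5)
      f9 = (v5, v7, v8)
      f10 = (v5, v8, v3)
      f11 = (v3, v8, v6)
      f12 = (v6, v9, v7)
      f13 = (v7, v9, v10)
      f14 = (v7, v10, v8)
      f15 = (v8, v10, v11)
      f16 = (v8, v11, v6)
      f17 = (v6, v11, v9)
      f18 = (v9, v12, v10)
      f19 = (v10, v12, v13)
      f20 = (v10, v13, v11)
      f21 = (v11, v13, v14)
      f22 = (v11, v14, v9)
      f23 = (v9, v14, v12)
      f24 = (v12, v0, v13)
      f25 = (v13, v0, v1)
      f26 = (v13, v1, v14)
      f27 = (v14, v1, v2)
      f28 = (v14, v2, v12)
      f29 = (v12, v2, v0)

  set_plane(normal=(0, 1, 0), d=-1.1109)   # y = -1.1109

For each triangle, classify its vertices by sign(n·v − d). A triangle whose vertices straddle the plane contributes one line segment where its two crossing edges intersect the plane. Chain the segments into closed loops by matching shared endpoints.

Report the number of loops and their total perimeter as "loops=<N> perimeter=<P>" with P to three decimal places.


loops=2 perimeter=7.730

Straddling triangles (12 of 30):
  (v6,v9,v7) [+-+] → (-2.4999, -1.1109, 0)–(-2.27315, -1.1109, 0.16181)  len=0.2786
  (v7,v9,v10) [+--] → (-2.27315, -1.1109, 0.16181)–(-1.5533, -1.1109, 0.6755)  len=0.8843
  (v7,v10,v8) [+-+] → (-1.5533, -1.1109, 0.6755)–(-1.5533, -1.1109, 0.664965)  len=0.0105
  (v8,v10,v11) [+--] → (-1.5533, -1.1109, 0.664965)–(-1.5533, -1.1109, -0.6755)  len=1.3405
  (v8,v11,v6) [+-+] → (-1.5533, -1.1109, -0.6755)–(-1.55896, -1.1109, -0.671463)  len=0.0070
  (v6,v11,v9) [+--] → (-1.55896, -1.1109, -0.671463)–(-2.4999, -1.1109, 0)  len=1.1560
  (v12,v0,v13) [-+-] → (2.28291, -1.1109, 0)–(1.57106, -1.1109, 0.41096)  len=0.8220
  (v13,v0,v1) [-++] → (1.57106, -1.1109, 0.41096)–(1.11286, -1.1109, 0.6755)  len=0.5291
  (v13,v1,v14) [-+-] → (1.11286, -1.1109, 0.6755)–(1.11286, -1.1109, -0.14642)  len=0.8219
  (v14,v1,v2) [-++] → (1.11286, -1.1109, -0.14642)–(1.11286, -1.1109, -0.6755)  len=0.5291
  (v14,v2,v12) [-+-] → (1.11286, -1.1109, -0.6755)–(1.55518, -1.1109, -0.420153)  len=0.5107
  (v12,v2,v0) [-++] → (1.55518, -1.1109, -0.420153)–(2.28291, -1.1109, 0)  len=0.8403

Chained into 2 loop(s):
  loop 1: 6 segments, perimeter = 3.6768
  loop 2: 6 segments, perimeter = 4.0531
Total perimeter = 7.730


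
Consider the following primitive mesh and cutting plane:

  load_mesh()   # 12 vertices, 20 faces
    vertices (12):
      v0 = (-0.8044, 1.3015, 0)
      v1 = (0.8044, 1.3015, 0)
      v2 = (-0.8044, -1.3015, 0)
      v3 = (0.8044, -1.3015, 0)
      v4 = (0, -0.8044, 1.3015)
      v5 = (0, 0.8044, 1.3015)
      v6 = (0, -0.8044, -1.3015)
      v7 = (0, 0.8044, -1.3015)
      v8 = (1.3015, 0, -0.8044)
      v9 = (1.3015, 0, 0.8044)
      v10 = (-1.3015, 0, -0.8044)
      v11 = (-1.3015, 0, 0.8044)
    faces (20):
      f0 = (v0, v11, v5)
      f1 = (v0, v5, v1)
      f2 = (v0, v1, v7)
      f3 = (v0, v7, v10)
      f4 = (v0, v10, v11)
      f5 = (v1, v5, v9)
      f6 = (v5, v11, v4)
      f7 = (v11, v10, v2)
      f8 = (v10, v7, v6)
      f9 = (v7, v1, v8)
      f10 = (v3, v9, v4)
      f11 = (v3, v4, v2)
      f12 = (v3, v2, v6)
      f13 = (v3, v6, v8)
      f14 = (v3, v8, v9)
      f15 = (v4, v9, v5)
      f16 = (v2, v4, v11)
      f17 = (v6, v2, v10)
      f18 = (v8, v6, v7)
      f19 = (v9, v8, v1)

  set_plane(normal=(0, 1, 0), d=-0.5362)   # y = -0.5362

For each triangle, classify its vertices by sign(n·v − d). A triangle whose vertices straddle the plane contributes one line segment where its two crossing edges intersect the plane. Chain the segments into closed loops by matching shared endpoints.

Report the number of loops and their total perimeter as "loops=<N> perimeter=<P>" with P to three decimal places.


Straddling triangles (10 of 20):
  (v5,v11,v4) [++-] → (-0.433941, -0.5362, 1.13576)–(0, -0.5362, 1.3015)  len=0.4645
  (v11,v10,v2) [++-] → (-1.0967, -0.5362, -0.472998)–(-1.0967, -0.5362, 0.472998)  len=0.9460
  (v10,v7,v6) [++-] → (0, -0.5362, -1.3015)–(-0.433941, -0.5362, -1.13576)  len=0.4645
  (v3,v9,v4) [-+-] → (1.0967, -0.5362, 0.472998)–(0.433941, -0.5362, 1.13576)  len=0.9373
  (v3,v6,v8) [--+] → (0.433941, -0.5362, -1.13576)–(1.0967, -0.5362, -0.472998)  len=0.9373
  (v3,v8,v9) [-++] → (1.0967, -0.5362, -0.472998)–(1.0967, -0.5362, 0.472998)  len=0.9460
  (v4,v9,v5) [-++] → (0.433941, -0.5362, 1.13576)–(0, -0.5362, 1.3015)  len=0.4645
  (v2,v4,v11) [--+] → (-0.433941, -0.5362, 1.13576)–(-1.0967, -0.5362, 0.472998)  len=0.9373
  (v6,v2,v10) [--+] → (-1.0967, -0.5362, -0.472998)–(-0.433941, -0.5362, -1.13576)  len=0.9373
  (v8,v6,v7) [+-+] → (0.433941, -0.5362, -1.13576)–(0, -0.5362, -1.3015)  len=0.4645

Chained into 1 loop(s):
  loop 1: 10 segments, perimeter = 7.4992
Total perimeter = 7.499

loops=1 perimeter=7.499


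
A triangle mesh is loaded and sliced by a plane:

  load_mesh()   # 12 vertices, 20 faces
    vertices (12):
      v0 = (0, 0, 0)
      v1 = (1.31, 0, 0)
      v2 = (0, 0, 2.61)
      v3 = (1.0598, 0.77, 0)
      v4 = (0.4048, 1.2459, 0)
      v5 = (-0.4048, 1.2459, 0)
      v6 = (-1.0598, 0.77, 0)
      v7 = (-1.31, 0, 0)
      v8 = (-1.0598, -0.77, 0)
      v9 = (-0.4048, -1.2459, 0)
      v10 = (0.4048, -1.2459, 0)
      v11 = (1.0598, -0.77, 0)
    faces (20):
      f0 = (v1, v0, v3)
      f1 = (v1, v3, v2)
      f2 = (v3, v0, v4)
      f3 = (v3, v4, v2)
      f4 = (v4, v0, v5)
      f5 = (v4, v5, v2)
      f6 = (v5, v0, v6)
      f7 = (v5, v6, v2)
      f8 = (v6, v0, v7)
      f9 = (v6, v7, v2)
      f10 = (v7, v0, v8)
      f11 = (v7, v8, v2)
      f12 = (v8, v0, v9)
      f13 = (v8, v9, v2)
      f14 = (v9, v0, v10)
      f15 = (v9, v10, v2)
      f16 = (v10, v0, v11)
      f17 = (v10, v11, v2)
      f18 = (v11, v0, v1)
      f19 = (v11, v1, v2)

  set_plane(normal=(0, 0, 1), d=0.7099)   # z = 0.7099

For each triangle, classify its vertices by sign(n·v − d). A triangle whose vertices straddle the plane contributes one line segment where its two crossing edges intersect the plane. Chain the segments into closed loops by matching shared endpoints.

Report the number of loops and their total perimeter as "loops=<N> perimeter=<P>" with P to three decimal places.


Straddling triangles (10 of 20):
  (v1,v3,v2) [--+] → (0.771543, 0.560566, 0.7099)–(0.95369, 0, 0.7099)  len=0.5894
  (v3,v4,v2) [--+] → (0.294698, 0.907025, 0.7099)–(0.771543, 0.560566, 0.7099)  len=0.5894
  (v4,v5,v2) [--+] → (-0.294698, 0.907025, 0.7099)–(0.294698, 0.907025, 0.7099)  len=0.5894
  (v5,v6,v2) [--+] → (-0.771543, 0.560566, 0.7099)–(-0.294698, 0.907025, 0.7099)  len=0.5894
  (v6,v7,v2) [--+] → (-0.95369, 0, 0.7099)–(-0.771543, 0.560566, 0.7099)  len=0.5894
  (v7,v8,v2) [--+] → (-0.771543, -0.560566, 0.7099)–(-0.95369, 0, 0.7099)  len=0.5894
  (v8,v9,v2) [--+] → (-0.294698, -0.907025, 0.7099)–(-0.771543, -0.560566, 0.7099)  len=0.5894
  (v9,v10,v2) [--+] → (0.294698, -0.907025, 0.7099)–(-0.294698, -0.907025, 0.7099)  len=0.5894
  (v10,v11,v2) [--+] → (0.771543, -0.560566, 0.7099)–(0.294698, -0.907025, 0.7099)  len=0.5894
  (v11,v1,v2) [--+] → (0.95369, 0, 0.7099)–(0.771543, -0.560566, 0.7099)  len=0.5894

Chained into 1 loop(s):
  loop 1: 10 segments, perimeter = 5.8941
Total perimeter = 5.894

loops=1 perimeter=5.894


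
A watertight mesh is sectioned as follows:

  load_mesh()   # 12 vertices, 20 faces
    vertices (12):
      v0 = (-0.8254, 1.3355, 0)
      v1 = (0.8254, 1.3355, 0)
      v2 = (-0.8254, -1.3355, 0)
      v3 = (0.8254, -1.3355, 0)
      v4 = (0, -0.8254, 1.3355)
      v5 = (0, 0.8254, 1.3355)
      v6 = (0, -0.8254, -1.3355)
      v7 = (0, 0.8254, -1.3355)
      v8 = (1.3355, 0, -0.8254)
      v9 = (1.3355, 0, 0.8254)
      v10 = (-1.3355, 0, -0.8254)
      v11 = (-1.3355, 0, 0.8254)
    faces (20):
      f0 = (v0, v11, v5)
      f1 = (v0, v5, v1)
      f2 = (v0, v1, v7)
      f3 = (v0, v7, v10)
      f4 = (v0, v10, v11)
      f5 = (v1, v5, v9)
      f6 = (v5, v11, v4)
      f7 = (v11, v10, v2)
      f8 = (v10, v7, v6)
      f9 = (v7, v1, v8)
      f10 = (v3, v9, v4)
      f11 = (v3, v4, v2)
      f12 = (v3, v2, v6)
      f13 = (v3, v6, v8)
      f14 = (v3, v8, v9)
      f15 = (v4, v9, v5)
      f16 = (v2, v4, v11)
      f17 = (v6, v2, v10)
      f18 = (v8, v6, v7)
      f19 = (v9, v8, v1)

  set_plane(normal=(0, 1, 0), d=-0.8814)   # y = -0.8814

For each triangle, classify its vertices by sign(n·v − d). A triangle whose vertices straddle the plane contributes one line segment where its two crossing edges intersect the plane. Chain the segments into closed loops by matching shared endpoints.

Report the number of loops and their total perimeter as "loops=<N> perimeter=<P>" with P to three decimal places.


Straddling triangles (8 of 20):
  (v11,v10,v2) [++-] → (-0.998845, -0.8814, -0.280655)–(-0.998845, -0.8814, 0.280655)  len=0.5613
  (v3,v9,v4) [-++] → (0.998845, -0.8814, 0.280655)–(0.0906144, -0.8814, 1.18889)  len=1.2844
  (v3,v4,v2) [-+-] → (0.0906144, -0.8814, 1.18889)–(-0.0906144, -0.8814, 1.18889)  len=0.1812
  (v3,v2,v6) [--+] → (-0.0906144, -0.8814, -1.18889)–(0.0906144, -0.8814, -1.18889)  len=0.1812
  (v3,v6,v8) [-++] → (0.0906144, -0.8814, -1.18889)–(0.998845, -0.8814, -0.280655)  len=1.2844
  (v3,v8,v9) [-++] → (0.998845, -0.8814, -0.280655)–(0.998845, -0.8814, 0.280655)  len=0.5613
  (v2,v4,v11) [-++] → (-0.0906144, -0.8814, 1.18889)–(-0.998845, -0.8814, 0.280655)  len=1.2844
  (v6,v2,v10) [+-+] → (-0.0906144, -0.8814, -1.18889)–(-0.998845, -0.8814, -0.280655)  len=1.2844

Chained into 1 loop(s):
  loop 1: 8 segments, perimeter = 6.6228
Total perimeter = 6.623

loops=1 perimeter=6.623


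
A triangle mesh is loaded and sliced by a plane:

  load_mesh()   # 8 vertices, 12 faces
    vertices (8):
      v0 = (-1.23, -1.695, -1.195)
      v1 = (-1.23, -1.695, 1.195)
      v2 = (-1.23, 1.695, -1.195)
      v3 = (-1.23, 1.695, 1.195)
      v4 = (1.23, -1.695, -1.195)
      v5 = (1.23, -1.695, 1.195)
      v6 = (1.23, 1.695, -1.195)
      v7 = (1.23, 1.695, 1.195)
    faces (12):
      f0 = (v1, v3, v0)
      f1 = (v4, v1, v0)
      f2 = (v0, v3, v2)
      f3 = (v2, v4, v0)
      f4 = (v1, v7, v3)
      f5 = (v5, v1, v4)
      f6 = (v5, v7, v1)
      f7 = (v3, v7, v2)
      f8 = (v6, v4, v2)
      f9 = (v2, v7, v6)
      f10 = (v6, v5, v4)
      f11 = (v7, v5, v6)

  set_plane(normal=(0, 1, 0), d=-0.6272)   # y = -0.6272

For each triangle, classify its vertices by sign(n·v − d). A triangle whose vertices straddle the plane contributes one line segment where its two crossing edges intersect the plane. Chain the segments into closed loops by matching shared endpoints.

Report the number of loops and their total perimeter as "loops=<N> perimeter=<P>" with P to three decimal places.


loops=1 perimeter=9.700

Straddling triangles (8 of 12):
  (v1,v3,v0) [-+-] → (-1.23, -0.6272, 1.195)–(-1.23, -0.6272, -0.442185)  len=1.6372
  (v0,v3,v2) [-++] → (-1.23, -0.6272, -0.442185)–(-1.23, -0.6272, -1.195)  len=0.7528
  (v2,v4,v0) [+--] → (0.455136, -0.6272, -1.195)–(-1.23, -0.6272, -1.195)  len=1.6851
  (v1,v7,v3) [-++] → (-0.455136, -0.6272, 1.195)–(-1.23, -0.6272, 1.195)  len=0.7749
  (v5,v7,v1) [-+-] → (1.23, -0.6272, 1.195)–(-0.455136, -0.6272, 1.195)  len=1.6851
  (v6,v4,v2) [+-+] → (1.23, -0.6272, -1.195)–(0.455136, -0.6272, -1.195)  len=0.7749
  (v6,v5,v4) [+--] → (1.23, -0.6272, 0.442185)–(1.23, -0.6272, -1.195)  len=1.6372
  (v7,v5,v6) [+-+] → (1.23, -0.6272, 1.195)–(1.23, -0.6272, 0.442185)  len=0.7528

Chained into 1 loop(s):
  loop 1: 8 segments, perimeter = 9.7000
Total perimeter = 9.700


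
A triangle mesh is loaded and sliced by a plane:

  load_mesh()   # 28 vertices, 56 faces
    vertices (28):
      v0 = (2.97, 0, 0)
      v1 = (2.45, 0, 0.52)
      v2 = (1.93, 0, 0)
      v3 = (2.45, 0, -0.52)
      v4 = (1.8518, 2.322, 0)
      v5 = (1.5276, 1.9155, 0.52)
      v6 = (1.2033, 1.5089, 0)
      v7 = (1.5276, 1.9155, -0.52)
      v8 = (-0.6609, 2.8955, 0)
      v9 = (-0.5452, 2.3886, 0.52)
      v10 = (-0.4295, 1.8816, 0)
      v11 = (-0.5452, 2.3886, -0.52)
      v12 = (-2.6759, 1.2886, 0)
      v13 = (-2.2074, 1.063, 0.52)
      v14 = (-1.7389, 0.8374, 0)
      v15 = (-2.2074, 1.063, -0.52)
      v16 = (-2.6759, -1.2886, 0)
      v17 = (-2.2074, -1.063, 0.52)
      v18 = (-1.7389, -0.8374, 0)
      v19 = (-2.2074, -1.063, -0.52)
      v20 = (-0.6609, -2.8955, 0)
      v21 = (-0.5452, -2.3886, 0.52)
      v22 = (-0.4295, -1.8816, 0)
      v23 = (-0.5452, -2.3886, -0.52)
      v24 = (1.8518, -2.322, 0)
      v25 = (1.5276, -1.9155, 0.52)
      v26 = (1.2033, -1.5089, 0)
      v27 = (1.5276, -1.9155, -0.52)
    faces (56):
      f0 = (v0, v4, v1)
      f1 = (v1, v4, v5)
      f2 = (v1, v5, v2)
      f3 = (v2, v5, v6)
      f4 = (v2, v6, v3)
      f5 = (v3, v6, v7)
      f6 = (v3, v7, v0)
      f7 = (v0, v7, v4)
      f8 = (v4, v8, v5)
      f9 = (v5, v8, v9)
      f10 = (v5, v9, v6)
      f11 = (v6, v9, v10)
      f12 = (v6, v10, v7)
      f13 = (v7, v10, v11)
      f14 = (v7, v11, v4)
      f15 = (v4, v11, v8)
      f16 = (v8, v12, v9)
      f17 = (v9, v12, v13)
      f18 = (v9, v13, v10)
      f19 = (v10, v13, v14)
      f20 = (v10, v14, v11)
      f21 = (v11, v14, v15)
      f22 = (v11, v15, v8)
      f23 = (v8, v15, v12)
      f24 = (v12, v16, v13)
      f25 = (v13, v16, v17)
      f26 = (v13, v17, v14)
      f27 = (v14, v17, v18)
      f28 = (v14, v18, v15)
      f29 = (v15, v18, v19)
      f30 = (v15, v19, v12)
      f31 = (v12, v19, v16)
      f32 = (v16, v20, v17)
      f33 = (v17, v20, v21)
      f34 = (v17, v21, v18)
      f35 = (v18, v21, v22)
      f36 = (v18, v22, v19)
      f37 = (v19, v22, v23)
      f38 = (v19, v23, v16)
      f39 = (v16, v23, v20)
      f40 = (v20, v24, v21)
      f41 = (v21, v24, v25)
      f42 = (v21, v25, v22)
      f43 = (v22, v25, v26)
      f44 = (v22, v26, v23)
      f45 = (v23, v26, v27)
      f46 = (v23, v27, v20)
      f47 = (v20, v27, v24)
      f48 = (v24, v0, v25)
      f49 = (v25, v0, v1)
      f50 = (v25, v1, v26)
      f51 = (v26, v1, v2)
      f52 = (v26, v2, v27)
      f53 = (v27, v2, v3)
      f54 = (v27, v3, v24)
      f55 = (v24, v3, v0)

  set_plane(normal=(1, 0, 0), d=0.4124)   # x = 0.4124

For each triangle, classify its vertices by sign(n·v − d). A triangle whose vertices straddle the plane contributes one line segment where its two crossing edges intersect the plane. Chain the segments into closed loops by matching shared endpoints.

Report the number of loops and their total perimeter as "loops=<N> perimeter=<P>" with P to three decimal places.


Straddling triangles (16 of 56):
  (v4,v8,v5) [+-+] → (0.4124, 2.65053, 0)–(0.4124, 2.41488, 0.255022)  len=0.3472
  (v5,v8,v9) [+--] → (0.4124, 2.41488, 0.255022)–(0.4124, 2.17004, 0.52)  len=0.3608
  (v5,v9,v6) [+-+] → (0.4124, 2.17004, 0.52)–(0.4124, 1.90682, 0.235212)  len=0.3878
  (v6,v9,v10) [+--] → (0.4124, 1.90682, 0.235212)–(0.4124, 1.68943, 0)  len=0.3203
  (v6,v10,v7) [+-+] → (0.4124, 1.68943, 0)–(0.4124, 1.89618, -0.223692)  len=0.3046
  (v7,v10,v11) [+--] → (0.4124, 1.89618, -0.223692)–(0.4124, 2.17004, -0.52)  len=0.4035
  (v7,v11,v4) [+-+] → (0.4124, 2.17004, -0.52)–(0.4124, 2.36199, -0.31226)  len=0.2828
  (v4,v11,v8) [+--] → (0.4124, 2.36199, -0.31226)–(0.4124, 2.65053, 0)  len=0.4252
  (v20,v24,v21) [-+-] → (0.4124, -2.65053, 0)–(0.4124, -2.36199, 0.31226)  len=0.4252
  (v21,v24,v25) [-++] → (0.4124, -2.36199, 0.31226)–(0.4124, -2.17004, 0.52)  len=0.2828
  (v21,v25,v22) [-+-] → (0.4124, -2.17004, 0.52)–(0.4124, -1.89618, 0.223692)  len=0.4035
  (v22,v25,v26) [-++] → (0.4124, -1.89618, 0.223692)–(0.4124, -1.68943, 0)  len=0.3046
  (v22,v26,v23) [-+-] → (0.4124, -1.68943, 0)–(0.4124, -1.90682, -0.235212)  len=0.3203
  (v23,v26,v27) [-++] → (0.4124, -1.90682, -0.235212)–(0.4124, -2.17004, -0.52)  len=0.3878
  (v23,v27,v20) [-+-] → (0.4124, -2.17004, -0.52)–(0.4124, -2.41488, -0.255022)  len=0.3608
  (v20,v27,v24) [-++] → (0.4124, -2.41488, -0.255022)–(0.4124, -2.65053, 0)  len=0.3472

Chained into 2 loop(s):
  loop 1: 8 segments, perimeter = 2.8322
  loop 2: 8 segments, perimeter = 2.8322
Total perimeter = 5.664

loops=2 perimeter=5.664


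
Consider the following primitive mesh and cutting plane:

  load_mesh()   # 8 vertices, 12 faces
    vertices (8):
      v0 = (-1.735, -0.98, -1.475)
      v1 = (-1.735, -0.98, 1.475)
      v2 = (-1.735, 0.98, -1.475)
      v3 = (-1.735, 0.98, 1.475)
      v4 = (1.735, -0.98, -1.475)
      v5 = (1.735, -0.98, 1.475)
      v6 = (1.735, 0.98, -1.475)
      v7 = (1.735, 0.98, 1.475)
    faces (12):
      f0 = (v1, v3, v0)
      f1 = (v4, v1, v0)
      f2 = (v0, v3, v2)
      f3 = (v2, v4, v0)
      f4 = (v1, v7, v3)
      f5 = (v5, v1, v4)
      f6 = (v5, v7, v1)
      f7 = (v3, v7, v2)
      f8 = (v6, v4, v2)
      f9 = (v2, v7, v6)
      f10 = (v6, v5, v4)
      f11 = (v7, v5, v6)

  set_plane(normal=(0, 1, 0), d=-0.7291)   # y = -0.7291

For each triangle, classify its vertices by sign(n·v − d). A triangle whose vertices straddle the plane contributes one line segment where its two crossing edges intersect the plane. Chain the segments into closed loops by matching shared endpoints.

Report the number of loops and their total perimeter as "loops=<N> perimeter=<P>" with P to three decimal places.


loops=1 perimeter=12.840

Straddling triangles (8 of 12):
  (v1,v3,v0) [-+-] → (-1.735, -0.7291, 1.475)–(-1.735, -0.7291, -1.09737)  len=2.5724
  (v0,v3,v2) [-++] → (-1.735, -0.7291, -1.09737)–(-1.735, -0.7291, -1.475)  len=0.3776
  (v2,v4,v0) [+--] → (1.2908, -0.7291, -1.475)–(-1.735, -0.7291, -1.475)  len=3.0258
  (v1,v7,v3) [-++] → (-1.2908, -0.7291, 1.475)–(-1.735, -0.7291, 1.475)  len=0.4442
  (v5,v7,v1) [-+-] → (1.735, -0.7291, 1.475)–(-1.2908, -0.7291, 1.475)  len=3.0258
  (v6,v4,v2) [+-+] → (1.735, -0.7291, -1.475)–(1.2908, -0.7291, -1.475)  len=0.4442
  (v6,v5,v4) [+--] → (1.735, -0.7291, 1.09737)–(1.735, -0.7291, -1.475)  len=2.5724
  (v7,v5,v6) [+-+] → (1.735, -0.7291, 1.475)–(1.735, -0.7291, 1.09737)  len=0.3776

Chained into 1 loop(s):
  loop 1: 8 segments, perimeter = 12.8400
Total perimeter = 12.840


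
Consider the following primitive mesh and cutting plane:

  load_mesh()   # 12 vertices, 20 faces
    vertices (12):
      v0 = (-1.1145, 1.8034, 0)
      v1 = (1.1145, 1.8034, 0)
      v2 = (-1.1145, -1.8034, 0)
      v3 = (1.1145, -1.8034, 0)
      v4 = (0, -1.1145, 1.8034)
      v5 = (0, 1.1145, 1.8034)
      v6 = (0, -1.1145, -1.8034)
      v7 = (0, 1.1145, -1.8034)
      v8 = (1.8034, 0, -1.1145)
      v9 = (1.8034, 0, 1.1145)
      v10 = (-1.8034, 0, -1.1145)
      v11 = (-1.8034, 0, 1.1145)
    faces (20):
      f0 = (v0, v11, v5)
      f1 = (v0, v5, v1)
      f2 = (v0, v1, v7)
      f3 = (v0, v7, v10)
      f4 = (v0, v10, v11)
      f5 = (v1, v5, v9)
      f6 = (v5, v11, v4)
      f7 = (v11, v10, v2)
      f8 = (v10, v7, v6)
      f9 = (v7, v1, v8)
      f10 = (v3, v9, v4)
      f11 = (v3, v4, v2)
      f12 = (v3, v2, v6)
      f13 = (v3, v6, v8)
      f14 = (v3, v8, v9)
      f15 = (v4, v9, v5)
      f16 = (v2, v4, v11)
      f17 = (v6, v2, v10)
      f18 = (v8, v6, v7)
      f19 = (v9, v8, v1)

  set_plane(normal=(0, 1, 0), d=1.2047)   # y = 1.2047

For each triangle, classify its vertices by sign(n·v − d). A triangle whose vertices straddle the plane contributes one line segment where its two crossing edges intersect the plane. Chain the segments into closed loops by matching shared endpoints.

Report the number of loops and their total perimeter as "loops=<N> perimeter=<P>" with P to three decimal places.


loops=1 perimeter=8.837

Straddling triangles (8 of 20):
  (v0,v11,v5) [+--] → (-1.3432, 1.2047, 0.369996)–(-0.145925, 1.2047, 1.56727)  len=1.6932
  (v0,v5,v1) [+-+] → (-0.145925, 1.2047, 1.56727)–(0.145925, 1.2047, 1.56727)  len=0.2919
  (v0,v1,v7) [++-] → (0.145925, 1.2047, -1.56727)–(-0.145925, 1.2047, -1.56727)  len=0.2919
  (v0,v7,v10) [+--] → (-0.145925, 1.2047, -1.56727)–(-1.3432, 1.2047, -0.369996)  len=1.6932
  (v0,v10,v11) [+--] → (-1.3432, 1.2047, -0.369996)–(-1.3432, 1.2047, 0.369996)  len=0.7400
  (v1,v5,v9) [+--] → (0.145925, 1.2047, 1.56727)–(1.3432, 1.2047, 0.369996)  len=1.6932
  (v7,v1,v8) [-+-] → (0.145925, 1.2047, -1.56727)–(1.3432, 1.2047, -0.369996)  len=1.6932
  (v9,v8,v1) [--+] → (1.3432, 1.2047, -0.369996)–(1.3432, 1.2047, 0.369996)  len=0.7400

Chained into 1 loop(s):
  loop 1: 8 segments, perimeter = 8.8365
Total perimeter = 8.837


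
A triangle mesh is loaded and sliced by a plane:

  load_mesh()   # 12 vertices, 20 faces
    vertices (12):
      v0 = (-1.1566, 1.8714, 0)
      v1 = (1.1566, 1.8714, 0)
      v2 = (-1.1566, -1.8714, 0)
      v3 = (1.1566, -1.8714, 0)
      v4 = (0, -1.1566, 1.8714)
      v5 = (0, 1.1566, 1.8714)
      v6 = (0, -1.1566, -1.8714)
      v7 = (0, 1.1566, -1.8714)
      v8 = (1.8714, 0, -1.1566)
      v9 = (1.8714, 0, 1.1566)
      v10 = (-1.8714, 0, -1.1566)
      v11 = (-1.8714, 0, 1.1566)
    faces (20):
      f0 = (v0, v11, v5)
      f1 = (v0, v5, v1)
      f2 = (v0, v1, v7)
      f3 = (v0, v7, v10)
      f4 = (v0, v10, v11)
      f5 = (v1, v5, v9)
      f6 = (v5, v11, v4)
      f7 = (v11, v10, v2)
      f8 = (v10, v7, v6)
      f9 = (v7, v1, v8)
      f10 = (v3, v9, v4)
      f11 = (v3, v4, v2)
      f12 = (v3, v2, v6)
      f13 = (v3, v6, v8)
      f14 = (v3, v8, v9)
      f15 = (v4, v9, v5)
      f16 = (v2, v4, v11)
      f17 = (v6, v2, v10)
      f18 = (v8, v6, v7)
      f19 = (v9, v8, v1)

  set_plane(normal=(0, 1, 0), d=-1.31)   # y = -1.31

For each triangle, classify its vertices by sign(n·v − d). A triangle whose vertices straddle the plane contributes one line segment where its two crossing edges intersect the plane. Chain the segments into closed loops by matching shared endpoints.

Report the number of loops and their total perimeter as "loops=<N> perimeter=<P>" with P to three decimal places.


loops=1 perimeter=8.732

Straddling triangles (8 of 20):
  (v11,v10,v2) [++-] → (-1.37103, -1.31, -0.346968)–(-1.37103, -1.31, 0.346968)  len=0.6939
  (v3,v9,v4) [-++] → (1.37103, -1.31, 0.346968)–(0.248213, -1.31, 1.46979)  len=1.5879
  (v3,v4,v2) [-+-] → (0.248213, -1.31, 1.46979)–(-0.248213, -1.31, 1.46979)  len=0.4964
  (v3,v2,v6) [--+] → (-0.248213, -1.31, -1.46979)–(0.248213, -1.31, -1.46979)  len=0.4964
  (v3,v6,v8) [-++] → (0.248213, -1.31, -1.46979)–(1.37103, -1.31, -0.346968)  len=1.5879
  (v3,v8,v9) [-++] → (1.37103, -1.31, -0.346968)–(1.37103, -1.31, 0.346968)  len=0.6939
  (v2,v4,v11) [-++] → (-0.248213, -1.31, 1.46979)–(-1.37103, -1.31, 0.346968)  len=1.5879
  (v6,v2,v10) [+-+] → (-0.248213, -1.31, -1.46979)–(-1.37103, -1.31, -0.346968)  len=1.5879

Chained into 1 loop(s):
  loop 1: 8 segments, perimeter = 8.7323
Total perimeter = 8.732


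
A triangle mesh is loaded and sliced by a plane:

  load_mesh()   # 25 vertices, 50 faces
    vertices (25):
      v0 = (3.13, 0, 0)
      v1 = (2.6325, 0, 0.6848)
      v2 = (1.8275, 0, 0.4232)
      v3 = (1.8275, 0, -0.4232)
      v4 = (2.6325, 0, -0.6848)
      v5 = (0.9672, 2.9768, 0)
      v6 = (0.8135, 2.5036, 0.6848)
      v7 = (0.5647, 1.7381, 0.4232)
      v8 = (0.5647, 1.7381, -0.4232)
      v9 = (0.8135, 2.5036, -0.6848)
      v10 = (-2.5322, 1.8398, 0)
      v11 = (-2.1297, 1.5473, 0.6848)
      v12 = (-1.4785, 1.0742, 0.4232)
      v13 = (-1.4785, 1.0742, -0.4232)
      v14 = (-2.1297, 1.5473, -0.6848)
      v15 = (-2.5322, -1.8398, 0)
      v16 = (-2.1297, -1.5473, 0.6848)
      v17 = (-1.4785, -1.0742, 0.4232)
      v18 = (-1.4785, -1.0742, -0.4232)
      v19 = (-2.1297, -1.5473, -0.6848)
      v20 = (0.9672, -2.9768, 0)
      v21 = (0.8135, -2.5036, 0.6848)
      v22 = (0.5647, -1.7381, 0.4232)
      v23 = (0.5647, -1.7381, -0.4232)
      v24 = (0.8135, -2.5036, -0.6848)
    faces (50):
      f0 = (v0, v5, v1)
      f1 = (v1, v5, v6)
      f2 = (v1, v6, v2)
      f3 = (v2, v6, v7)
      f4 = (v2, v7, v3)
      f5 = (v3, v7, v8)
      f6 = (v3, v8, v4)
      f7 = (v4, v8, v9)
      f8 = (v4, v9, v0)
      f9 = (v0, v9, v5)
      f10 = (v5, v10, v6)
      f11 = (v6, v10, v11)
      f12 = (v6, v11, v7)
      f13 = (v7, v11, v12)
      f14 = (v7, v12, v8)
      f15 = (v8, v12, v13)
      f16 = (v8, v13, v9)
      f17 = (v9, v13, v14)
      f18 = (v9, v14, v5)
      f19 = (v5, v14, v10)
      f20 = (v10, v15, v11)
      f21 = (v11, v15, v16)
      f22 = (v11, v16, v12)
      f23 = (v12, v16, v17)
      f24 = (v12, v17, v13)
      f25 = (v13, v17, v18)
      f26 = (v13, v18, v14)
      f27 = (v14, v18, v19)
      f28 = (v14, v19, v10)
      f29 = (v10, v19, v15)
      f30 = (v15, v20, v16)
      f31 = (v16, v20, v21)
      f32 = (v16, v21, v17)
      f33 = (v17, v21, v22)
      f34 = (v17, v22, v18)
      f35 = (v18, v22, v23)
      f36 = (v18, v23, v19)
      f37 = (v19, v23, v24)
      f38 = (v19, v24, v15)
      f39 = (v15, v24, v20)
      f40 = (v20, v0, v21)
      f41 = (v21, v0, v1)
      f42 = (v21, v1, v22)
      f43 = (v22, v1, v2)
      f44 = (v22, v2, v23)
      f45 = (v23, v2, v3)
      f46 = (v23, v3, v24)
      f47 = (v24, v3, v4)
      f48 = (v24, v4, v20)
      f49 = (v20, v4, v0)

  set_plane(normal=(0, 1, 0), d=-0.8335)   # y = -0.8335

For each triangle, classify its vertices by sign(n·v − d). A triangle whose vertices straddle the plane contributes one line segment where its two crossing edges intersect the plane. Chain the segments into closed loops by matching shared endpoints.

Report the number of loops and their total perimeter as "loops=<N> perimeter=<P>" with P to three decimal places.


loops=2 perimeter=8.071

Straddling triangles (20 of 50):
  (v10,v15,v11) [+-+] → (-2.5322, -0.8335, 0)–(-2.41262, -0.8335, 0.203453)  len=0.2360
  (v11,v15,v16) [+--] → (-2.41262, -0.8335, 0.203453)–(-2.1297, -0.8335, 0.6848)  len=0.5583
  (v11,v16,v12) [+-+] → (-2.1297, -0.8335, 0.6848)–(-1.95239, -0.8335, 0.61357)  len=0.1911
  (v12,v16,v17) [+--] → (-1.95239, -0.8335, 0.61357)–(-1.4785, -0.8335, 0.4232)  len=0.5107
  (v12,v17,v13) [+-+] → (-1.4785, -0.8335, 0.4232)–(-1.4785, -0.8335, 0.328372)  len=0.0948
  (v13,v17,v18) [+--] → (-1.4785, -0.8335, 0.328372)–(-1.4785, -0.8335, -0.4232)  len=0.7516
  (v13,v18,v14) [+-+] → (-1.4785, -0.8335, -0.4232)–(-1.53829, -0.8335, -0.44722)  len=0.0644
  (v14,v18,v19) [+--] → (-1.53829, -0.8335, -0.44722)–(-2.1297, -0.8335, -0.6848)  len=0.6373
  (v14,v19,v10) [+-+] → (-2.1297, -0.8335, -0.6848)–(-2.21452, -0.8335, -0.540485)  len=0.1674
  (v10,v19,v15) [+--] → (-2.21452, -0.8335, -0.540485)–(-2.5322, -0.8335, 0)  len=0.6269
  (v20,v0,v21) [-+-] → (2.52442, -0.8335, 0)–(2.35879, -0.8335, 0.227984)  len=0.2818
  (v21,v0,v1) [-++] → (2.35879, -0.8335, 0.227984)–(2.02692, -0.8335, 0.6848)  len=0.5646
  (v21,v1,v22) [-+-] → (2.02692, -0.8335, 0.6848)–(1.64089, -0.8335, 0.559351)  len=0.4059
  (v22,v1,v2) [-++] → (1.64089, -0.8335, 0.559351)–(1.22193, -0.8335, 0.4232)  len=0.4405
  (v22,v2,v23) [-+-] → (1.22193, -0.8335, 0.4232)–(1.22193, -0.8335, 0.0173117)  len=0.4059
  (v23,v2,v3) [-++] → (1.22193, -0.8335, 0.0173117)–(1.22193, -0.8335, -0.4232)  len=0.4405
  (v23,v3,v24) [-+-] → (1.22193, -0.8335, -0.4232)–(1.48992, -0.8335, -0.510292)  len=0.2818
  (v24,v3,v4) [-++] → (1.48992, -0.8335, -0.510292)–(2.02692, -0.8335, -0.6848)  len=0.5646
  (v24,v4,v20) [-+-] → (2.02692, -0.8335, -0.6848)–(2.16622, -0.8335, -0.493057)  len=0.2370
  (v20,v4,v0) [-++] → (2.16622, -0.8335, -0.493057)–(2.52442, -0.8335, 0)  len=0.6094

Chained into 2 loop(s):
  loop 1: 10 segments, perimeter = 3.8386
  loop 2: 10 segments, perimeter = 4.2321
Total perimeter = 8.071


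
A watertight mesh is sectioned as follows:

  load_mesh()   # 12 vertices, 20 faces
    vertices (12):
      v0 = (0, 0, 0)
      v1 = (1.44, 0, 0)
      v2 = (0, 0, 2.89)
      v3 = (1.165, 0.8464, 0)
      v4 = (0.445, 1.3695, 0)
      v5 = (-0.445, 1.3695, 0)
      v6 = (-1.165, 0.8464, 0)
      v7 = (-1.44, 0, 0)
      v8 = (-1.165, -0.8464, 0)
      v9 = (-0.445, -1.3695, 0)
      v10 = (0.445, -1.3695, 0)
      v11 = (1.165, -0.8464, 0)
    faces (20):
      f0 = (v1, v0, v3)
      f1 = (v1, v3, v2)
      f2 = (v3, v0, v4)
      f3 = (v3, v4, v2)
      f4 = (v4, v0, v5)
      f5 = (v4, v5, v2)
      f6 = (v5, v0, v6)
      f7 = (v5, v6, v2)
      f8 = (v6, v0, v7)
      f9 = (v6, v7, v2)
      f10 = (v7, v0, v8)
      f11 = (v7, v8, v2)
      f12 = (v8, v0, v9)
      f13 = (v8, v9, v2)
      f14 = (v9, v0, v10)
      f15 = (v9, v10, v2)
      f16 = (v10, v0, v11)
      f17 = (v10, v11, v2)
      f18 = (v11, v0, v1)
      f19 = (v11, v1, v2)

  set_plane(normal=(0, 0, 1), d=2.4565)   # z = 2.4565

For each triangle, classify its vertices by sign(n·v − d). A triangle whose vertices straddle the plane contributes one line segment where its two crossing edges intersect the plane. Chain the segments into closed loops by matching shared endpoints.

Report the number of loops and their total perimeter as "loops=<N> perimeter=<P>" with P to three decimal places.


loops=1 perimeter=1.335

Straddling triangles (10 of 20):
  (v1,v3,v2) [--+] → (0.17475, 0.12696, 2.4565)–(0.216, 0, 2.4565)  len=0.1335
  (v3,v4,v2) [--+] → (0.06675, 0.205425, 2.4565)–(0.17475, 0.12696, 2.4565)  len=0.1335
  (v4,v5,v2) [--+] → (-0.06675, 0.205425, 2.4565)–(0.06675, 0.205425, 2.4565)  len=0.1335
  (v5,v6,v2) [--+] → (-0.17475, 0.12696, 2.4565)–(-0.06675, 0.205425, 2.4565)  len=0.1335
  (v6,v7,v2) [--+] → (-0.216, 0, 2.4565)–(-0.17475, 0.12696, 2.4565)  len=0.1335
  (v7,v8,v2) [--+] → (-0.17475, -0.12696, 2.4565)–(-0.216, 0, 2.4565)  len=0.1335
  (v8,v9,v2) [--+] → (-0.06675, -0.205425, 2.4565)–(-0.17475, -0.12696, 2.4565)  len=0.1335
  (v9,v10,v2) [--+] → (0.06675, -0.205425, 2.4565)–(-0.06675, -0.205425, 2.4565)  len=0.1335
  (v10,v11,v2) [--+] → (0.17475, -0.12696, 2.4565)–(0.06675, -0.205425, 2.4565)  len=0.1335
  (v11,v1,v2) [--+] → (0.216, 0, 2.4565)–(0.17475, -0.12696, 2.4565)  len=0.1335

Chained into 1 loop(s):
  loop 1: 10 segments, perimeter = 1.3349
Total perimeter = 1.335


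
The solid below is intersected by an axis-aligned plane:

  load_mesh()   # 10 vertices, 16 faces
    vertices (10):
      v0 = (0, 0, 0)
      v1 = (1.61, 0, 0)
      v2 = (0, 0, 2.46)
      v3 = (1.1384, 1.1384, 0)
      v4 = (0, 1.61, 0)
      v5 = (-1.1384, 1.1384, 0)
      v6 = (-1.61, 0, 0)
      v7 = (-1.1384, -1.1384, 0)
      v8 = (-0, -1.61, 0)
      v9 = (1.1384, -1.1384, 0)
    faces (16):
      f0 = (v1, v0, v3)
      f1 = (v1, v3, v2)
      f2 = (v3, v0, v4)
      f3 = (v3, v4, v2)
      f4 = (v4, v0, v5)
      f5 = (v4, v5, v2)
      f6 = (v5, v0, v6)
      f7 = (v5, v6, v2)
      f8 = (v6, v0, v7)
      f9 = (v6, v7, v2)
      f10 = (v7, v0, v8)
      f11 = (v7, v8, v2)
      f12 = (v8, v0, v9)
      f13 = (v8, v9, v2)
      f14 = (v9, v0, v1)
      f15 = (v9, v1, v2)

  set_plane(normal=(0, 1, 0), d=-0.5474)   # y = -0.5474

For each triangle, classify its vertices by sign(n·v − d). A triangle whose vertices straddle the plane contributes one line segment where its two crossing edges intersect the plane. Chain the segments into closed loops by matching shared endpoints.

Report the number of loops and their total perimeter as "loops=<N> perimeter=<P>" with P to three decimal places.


loops=1 perimeter=7.115

Straddling triangles (8 of 16):
  (v6,v0,v7) [++-] → (-0.5474, -0.5474, 0)–(-1.38323, -0.5474, 0)  len=0.8358
  (v6,v7,v2) [+-+] → (-1.38323, -0.5474, 0)–(-0.5474, -0.5474, 1.27711)  len=1.5263
  (v7,v0,v8) [-+-] → (-0.5474, -0.5474, 0)–(0, -0.5474, 0)  len=0.5474
  (v7,v8,v2) [--+] → (0, -0.5474, 1.6236)–(-0.5474, -0.5474, 1.27711)  len=0.6478
  (v8,v0,v9) [-+-] → (0, -0.5474, 0)–(0.5474, -0.5474, 0)  len=0.5474
  (v8,v9,v2) [--+] → (0.5474, -0.5474, 1.27711)–(0, -0.5474, 1.6236)  len=0.6478
  (v9,v0,v1) [-++] → (0.5474, -0.5474, 0)–(1.38323, -0.5474, 0)  len=0.8358
  (v9,v1,v2) [-++] → (1.38323, -0.5474, 0)–(0.5474, -0.5474, 1.27711)  len=1.5263

Chained into 1 loop(s):
  loop 1: 8 segments, perimeter = 7.1148
Total perimeter = 7.115
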